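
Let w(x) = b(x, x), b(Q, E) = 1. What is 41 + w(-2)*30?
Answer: 71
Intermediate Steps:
w(x) = 1
41 + w(-2)*30 = 41 + 1*30 = 41 + 30 = 71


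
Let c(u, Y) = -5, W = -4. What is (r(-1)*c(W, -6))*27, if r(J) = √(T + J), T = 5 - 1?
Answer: -135*√3 ≈ -233.83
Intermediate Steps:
T = 4
r(J) = √(4 + J)
(r(-1)*c(W, -6))*27 = (√(4 - 1)*(-5))*27 = (√3*(-5))*27 = -5*√3*27 = -135*√3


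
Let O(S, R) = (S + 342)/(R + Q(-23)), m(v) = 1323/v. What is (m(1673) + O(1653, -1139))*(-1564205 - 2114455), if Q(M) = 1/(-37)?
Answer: 2966400609795/839368 ≈ 3.5341e+6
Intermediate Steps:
Q(M) = -1/37
O(S, R) = (342 + S)/(-1/37 + R) (O(S, R) = (S + 342)/(R - 1/37) = (342 + S)/(-1/37 + R))
(m(1673) + O(1653, -1139))*(-1564205 - 2114455) = (1323/1673 + 37*(342 + 1653)/(-1 + 37*(-1139)))*(-1564205 - 2114455) = (1323*(1/1673) + 37*1995/(-1 - 42143))*(-3678660) = (189/239 + 37*1995/(-42144))*(-3678660) = (189/239 + 37*(-1/42144)*1995)*(-3678660) = (189/239 - 24605/14048)*(-3678660) = -3225523/3357472*(-3678660) = 2966400609795/839368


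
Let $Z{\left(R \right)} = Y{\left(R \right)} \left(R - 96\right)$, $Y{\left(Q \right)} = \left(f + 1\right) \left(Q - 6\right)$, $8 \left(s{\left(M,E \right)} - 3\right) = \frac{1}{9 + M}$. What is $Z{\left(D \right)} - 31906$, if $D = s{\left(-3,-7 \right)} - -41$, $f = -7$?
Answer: $- \frac{7698529}{384} \approx -20048.0$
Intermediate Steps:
$s{\left(M,E \right)} = 3 + \frac{1}{8 \left(9 + M\right)}$
$Y{\left(Q \right)} = 36 - 6 Q$ ($Y{\left(Q \right)} = \left(-7 + 1\right) \left(Q - 6\right) = - 6 \left(-6 + Q\right) = 36 - 6 Q$)
$D = \frac{2113}{48}$ ($D = \frac{217 + 24 \left(-3\right)}{8 \left(9 - 3\right)} - -41 = \frac{217 - 72}{8 \cdot 6} + 41 = \frac{1}{8} \cdot \frac{1}{6} \cdot 145 + 41 = \frac{145}{48} + 41 = \frac{2113}{48} \approx 44.021$)
$Z{\left(R \right)} = \left(-96 + R\right) \left(36 - 6 R\right)$ ($Z{\left(R \right)} = \left(36 - 6 R\right) \left(R - 96\right) = \left(36 - 6 R\right) \left(-96 + R\right) = \left(-96 + R\right) \left(36 - 6 R\right)$)
$Z{\left(D \right)} - 31906 = 6 \left(-96 + \frac{2113}{48}\right) \left(6 - \frac{2113}{48}\right) - 31906 = 6 \left(- \frac{2495}{48}\right) \left(6 - \frac{2113}{48}\right) - 31906 = 6 \left(- \frac{2495}{48}\right) \left(- \frac{1825}{48}\right) - 31906 = \frac{4553375}{384} - 31906 = - \frac{7698529}{384}$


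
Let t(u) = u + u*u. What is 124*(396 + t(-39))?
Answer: 232872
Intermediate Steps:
t(u) = u + u²
124*(396 + t(-39)) = 124*(396 - 39*(1 - 39)) = 124*(396 - 39*(-38)) = 124*(396 + 1482) = 124*1878 = 232872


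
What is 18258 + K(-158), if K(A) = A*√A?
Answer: 18258 - 158*I*√158 ≈ 18258.0 - 1986.0*I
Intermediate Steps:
K(A) = A^(3/2)
18258 + K(-158) = 18258 + (-158)^(3/2) = 18258 - 158*I*√158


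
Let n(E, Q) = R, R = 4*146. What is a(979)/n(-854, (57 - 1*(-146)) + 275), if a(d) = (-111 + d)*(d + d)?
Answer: 212443/73 ≈ 2910.2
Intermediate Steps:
R = 584
a(d) = 2*d*(-111 + d) (a(d) = (-111 + d)*(2*d) = 2*d*(-111 + d))
n(E, Q) = 584
a(979)/n(-854, (57 - 1*(-146)) + 275) = (2*979*(-111 + 979))/584 = (2*979*868)*(1/584) = 1699544*(1/584) = 212443/73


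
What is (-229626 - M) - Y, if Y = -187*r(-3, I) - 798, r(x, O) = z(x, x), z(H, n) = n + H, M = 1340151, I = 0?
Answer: -1570101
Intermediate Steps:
z(H, n) = H + n
r(x, O) = 2*x (r(x, O) = x + x = 2*x)
Y = 324 (Y = -374*(-3) - 798 = -187*(-6) - 798 = 1122 - 798 = 324)
(-229626 - M) - Y = (-229626 - 1*1340151) - 1*324 = (-229626 - 1340151) - 324 = -1569777 - 324 = -1570101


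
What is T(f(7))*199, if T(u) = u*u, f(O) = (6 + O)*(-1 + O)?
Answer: 1210716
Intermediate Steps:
f(O) = (-1 + O)*(6 + O)
T(u) = u²
T(f(7))*199 = (-6 + 7² + 5*7)²*199 = (-6 + 49 + 35)²*199 = 78²*199 = 6084*199 = 1210716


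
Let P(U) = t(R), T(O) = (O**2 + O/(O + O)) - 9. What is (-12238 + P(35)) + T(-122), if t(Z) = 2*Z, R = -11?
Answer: 5231/2 ≈ 2615.5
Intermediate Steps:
T(O) = -17/2 + O**2 (T(O) = (O**2 + O/((2*O))) - 9 = (O**2 + (1/(2*O))*O) - 9 = (O**2 + 1/2) - 9 = (1/2 + O**2) - 9 = -17/2 + O**2)
P(U) = -22 (P(U) = 2*(-11) = -22)
(-12238 + P(35)) + T(-122) = (-12238 - 22) + (-17/2 + (-122)**2) = -12260 + (-17/2 + 14884) = -12260 + 29751/2 = 5231/2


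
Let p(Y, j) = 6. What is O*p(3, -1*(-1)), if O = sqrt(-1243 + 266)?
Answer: 6*I*sqrt(977) ≈ 187.54*I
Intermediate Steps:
O = I*sqrt(977) (O = sqrt(-977) = I*sqrt(977) ≈ 31.257*I)
O*p(3, -1*(-1)) = (I*sqrt(977))*6 = 6*I*sqrt(977)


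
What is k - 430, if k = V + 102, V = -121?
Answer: -449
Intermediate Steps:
k = -19 (k = -121 + 102 = -19)
k - 430 = -19 - 430 = -449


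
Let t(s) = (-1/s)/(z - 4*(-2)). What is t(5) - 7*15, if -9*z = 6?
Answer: -11553/110 ≈ -105.03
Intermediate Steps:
z = -⅔ (z = -⅑*6 = -⅔ ≈ -0.66667)
t(s) = -3/(22*s) (t(s) = (-1/s)/(-⅔ - 4*(-2)) = (-1/s)/(-⅔ + 8) = (-1/s)/(22/3) = -1/s*(3/22) = -3/(22*s))
t(5) - 7*15 = -3/22/5 - 7*15 = -3/22*⅕ - 105 = -3/110 - 105 = -11553/110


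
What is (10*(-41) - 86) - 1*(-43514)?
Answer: 43018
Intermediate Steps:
(10*(-41) - 86) - 1*(-43514) = (-410 - 86) + 43514 = -496 + 43514 = 43018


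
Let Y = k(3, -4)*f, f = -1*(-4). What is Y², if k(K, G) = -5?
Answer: 400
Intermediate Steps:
f = 4
Y = -20 (Y = -5*4 = -20)
Y² = (-20)² = 400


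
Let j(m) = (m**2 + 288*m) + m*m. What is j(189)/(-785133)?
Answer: -518/3231 ≈ -0.16032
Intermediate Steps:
j(m) = 2*m**2 + 288*m (j(m) = (m**2 + 288*m) + m**2 = 2*m**2 + 288*m)
j(189)/(-785133) = (2*189*(144 + 189))/(-785133) = (2*189*333)*(-1/785133) = 125874*(-1/785133) = -518/3231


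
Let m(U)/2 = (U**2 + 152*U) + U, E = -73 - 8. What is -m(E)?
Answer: 11664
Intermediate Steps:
E = -81
m(U) = 2*U**2 + 306*U (m(U) = 2*((U**2 + 152*U) + U) = 2*(U**2 + 153*U) = 2*U**2 + 306*U)
-m(E) = -2*(-81)*(153 - 81) = -2*(-81)*72 = -1*(-11664) = 11664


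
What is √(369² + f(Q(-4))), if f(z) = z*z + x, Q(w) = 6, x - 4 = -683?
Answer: √135518 ≈ 368.13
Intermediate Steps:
x = -679 (x = 4 - 683 = -679)
f(z) = -679 + z² (f(z) = z*z - 679 = z² - 679 = -679 + z²)
√(369² + f(Q(-4))) = √(369² + (-679 + 6²)) = √(136161 + (-679 + 36)) = √(136161 - 643) = √135518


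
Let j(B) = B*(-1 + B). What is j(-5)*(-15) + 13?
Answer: -437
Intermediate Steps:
j(-5)*(-15) + 13 = -5*(-1 - 5)*(-15) + 13 = -5*(-6)*(-15) + 13 = 30*(-15) + 13 = -450 + 13 = -437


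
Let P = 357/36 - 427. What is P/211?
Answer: -5005/2532 ≈ -1.9767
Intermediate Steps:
P = -5005/12 (P = 357*(1/36) - 427 = 119/12 - 427 = -5005/12 ≈ -417.08)
P/211 = -5005/12/211 = -5005/12*1/211 = -5005/2532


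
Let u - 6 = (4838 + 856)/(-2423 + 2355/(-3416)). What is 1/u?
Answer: 636871/2325018 ≈ 0.27392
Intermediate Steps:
u = 2325018/636871 (u = 6 + (4838 + 856)/(-2423 + 2355/(-3416)) = 6 + 5694/(-2423 + 2355*(-1/3416)) = 6 + 5694/(-2423 - 2355/3416) = 6 + 5694/(-8279323/3416) = 6 + 5694*(-3416/8279323) = 6 - 1496208/636871 = 2325018/636871 ≈ 3.6507)
1/u = 1/(2325018/636871) = 636871/2325018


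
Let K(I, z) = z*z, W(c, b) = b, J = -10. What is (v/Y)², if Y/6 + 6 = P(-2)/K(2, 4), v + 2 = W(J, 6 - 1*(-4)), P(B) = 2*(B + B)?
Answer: 64/1521 ≈ 0.042078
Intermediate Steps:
P(B) = 4*B (P(B) = 2*(2*B) = 4*B)
v = 8 (v = -2 + (6 - 1*(-4)) = -2 + (6 + 4) = -2 + 10 = 8)
K(I, z) = z²
Y = -39 (Y = -36 + 6*((4*(-2))/(4²)) = -36 + 6*(-8/16) = -36 + 6*(-8*1/16) = -36 + 6*(-½) = -36 - 3 = -39)
(v/Y)² = (8/(-39))² = (8*(-1/39))² = (-8/39)² = 64/1521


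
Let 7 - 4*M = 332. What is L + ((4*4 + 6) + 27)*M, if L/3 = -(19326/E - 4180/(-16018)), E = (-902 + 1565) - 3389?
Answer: -172947044411/43665068 ≈ -3960.8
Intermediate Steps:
E = -2726 (E = 663 - 3389 = -2726)
M = -325/4 (M = 7/4 - ¼*332 = 7/4 - 83 = -325/4 ≈ -81.250)
L = 223626891/10916267 (L = 3*(-(19326/(-2726) - 4180/(-16018))) = 3*(-(19326*(-1/2726) - 4180*(-1/16018))) = 3*(-(-9663/1363 + 2090/8009)) = 3*(-1*(-74542297/10916267)) = 3*(74542297/10916267) = 223626891/10916267 ≈ 20.486)
L + ((4*4 + 6) + 27)*M = 223626891/10916267 + ((4*4 + 6) + 27)*(-325/4) = 223626891/10916267 + ((16 + 6) + 27)*(-325/4) = 223626891/10916267 + (22 + 27)*(-325/4) = 223626891/10916267 + 49*(-325/4) = 223626891/10916267 - 15925/4 = -172947044411/43665068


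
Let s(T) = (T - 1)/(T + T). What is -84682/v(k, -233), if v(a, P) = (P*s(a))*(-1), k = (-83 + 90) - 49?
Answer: -7113288/10019 ≈ -709.98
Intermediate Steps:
s(T) = (-1 + T)/(2*T) (s(T) = (-1 + T)/((2*T)) = (-1 + T)*(1/(2*T)) = (-1 + T)/(2*T))
k = -42 (k = 7 - 49 = -42)
v(a, P) = -P*(-1 + a)/(2*a) (v(a, P) = (P*((-1 + a)/(2*a)))*(-1) = (P*(-1 + a)/(2*a))*(-1) = -P*(-1 + a)/(2*a))
-84682/v(k, -233) = -84682*84/(233*(1 - 1*(-42))) = -84682*84/(233*(1 + 42)) = -84682/((1/2)*(-233)*(-1/42)*43) = -84682/10019/84 = -84682*84/10019 = -7113288/10019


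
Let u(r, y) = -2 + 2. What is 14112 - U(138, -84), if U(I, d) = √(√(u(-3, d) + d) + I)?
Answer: 14112 - √(138 + 2*I*√21) ≈ 14100.0 - 0.38988*I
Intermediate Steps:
u(r, y) = 0
U(I, d) = √(I + √d) (U(I, d) = √(√(0 + d) + I) = √(√d + I) = √(I + √d))
14112 - U(138, -84) = 14112 - √(138 + √(-84)) = 14112 - √(138 + 2*I*√21)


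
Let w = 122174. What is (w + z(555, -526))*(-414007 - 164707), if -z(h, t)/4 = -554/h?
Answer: -39241893781204/555 ≈ -7.0706e+10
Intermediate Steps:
z(h, t) = 2216/h (z(h, t) = -(-2216)/h = 2216/h)
(w + z(555, -526))*(-414007 - 164707) = (122174 + 2216/555)*(-414007 - 164707) = (122174 + 2216*(1/555))*(-578714) = (122174 + 2216/555)*(-578714) = (67808786/555)*(-578714) = -39241893781204/555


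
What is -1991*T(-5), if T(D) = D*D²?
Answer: 248875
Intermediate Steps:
T(D) = D³
-1991*T(-5) = -1991*(-5)³ = -1991*(-125) = 248875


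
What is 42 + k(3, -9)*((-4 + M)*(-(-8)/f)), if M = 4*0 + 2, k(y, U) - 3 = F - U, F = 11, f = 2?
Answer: -142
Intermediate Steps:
k(y, U) = 14 - U (k(y, U) = 3 + (11 - U) = 14 - U)
M = 2 (M = 0 + 2 = 2)
42 + k(3, -9)*((-4 + M)*(-(-8)/f)) = 42 + (14 - 1*(-9))*((-4 + 2)*(-(-8)/2)) = 42 + (14 + 9)*(-(-4)*(-4*½)) = 42 + 23*(-(-4)*(-2)) = 42 + 23*(-2*4) = 42 + 23*(-8) = 42 - 184 = -142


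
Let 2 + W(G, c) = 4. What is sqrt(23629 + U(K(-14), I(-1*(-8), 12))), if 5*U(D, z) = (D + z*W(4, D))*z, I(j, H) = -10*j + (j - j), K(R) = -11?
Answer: sqrt(26365) ≈ 162.37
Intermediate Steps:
W(G, c) = 2 (W(G, c) = -2 + 4 = 2)
I(j, H) = -10*j (I(j, H) = -10*j + 0 = -10*j)
U(D, z) = z*(D + 2*z)/5 (U(D, z) = ((D + z*2)*z)/5 = ((D + 2*z)*z)/5 = (z*(D + 2*z))/5 = z*(D + 2*z)/5)
sqrt(23629 + U(K(-14), I(-1*(-8), 12))) = sqrt(23629 + (-(-10)*(-8))*(-11 + 2*(-(-10)*(-8)))/5) = sqrt(23629 + (-10*8)*(-11 + 2*(-10*8))/5) = sqrt(23629 + (1/5)*(-80)*(-11 + 2*(-80))) = sqrt(23629 + (1/5)*(-80)*(-11 - 160)) = sqrt(23629 + (1/5)*(-80)*(-171)) = sqrt(23629 + 2736) = sqrt(26365)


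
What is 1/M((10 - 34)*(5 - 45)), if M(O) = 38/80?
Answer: 40/19 ≈ 2.1053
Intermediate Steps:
M(O) = 19/40 (M(O) = 38*(1/80) = 19/40)
1/M((10 - 34)*(5 - 45)) = 1/(19/40) = 40/19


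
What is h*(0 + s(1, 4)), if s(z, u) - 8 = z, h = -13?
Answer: -117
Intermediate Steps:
s(z, u) = 8 + z
h*(0 + s(1, 4)) = -13*(0 + (8 + 1)) = -13*(0 + 9) = -13*9 = -117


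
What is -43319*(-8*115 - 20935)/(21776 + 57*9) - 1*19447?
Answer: 16557502/719 ≈ 23029.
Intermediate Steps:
-43319*(-8*115 - 20935)/(21776 + 57*9) - 1*19447 = -43319*(-920 - 20935)/(21776 + 513) - 19447 = -43319/(22289/(-21855)) - 19447 = -43319/(22289*(-1/21855)) - 19447 = -43319/(-719/705) - 19447 = -43319*(-705/719) - 19447 = 30539895/719 - 19447 = 16557502/719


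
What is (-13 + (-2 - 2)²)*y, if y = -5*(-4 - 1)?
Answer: 75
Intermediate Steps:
y = 25 (y = -5*(-5) = 25)
(-13 + (-2 - 2)²)*y = (-13 + (-2 - 2)²)*25 = (-13 + (-4)²)*25 = (-13 + 16)*25 = 3*25 = 75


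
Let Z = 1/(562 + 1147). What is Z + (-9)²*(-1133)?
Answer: -156840056/1709 ≈ -91773.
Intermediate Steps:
Z = 1/1709 ≈ 0.00058514
Z + (-9)²*(-1133) = 1/1709 + (-9)²*(-1133) = 1/1709 + 81*(-1133) = 1/1709 - 91773 = -156840056/1709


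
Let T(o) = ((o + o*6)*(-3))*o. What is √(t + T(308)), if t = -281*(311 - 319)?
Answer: 2*I*√497474 ≈ 1410.6*I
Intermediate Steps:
T(o) = -21*o² (T(o) = ((o + 6*o)*(-3))*o = ((7*o)*(-3))*o = (-21*o)*o = -21*o²)
t = 2248 (t = -281*(-8) = 2248)
√(t + T(308)) = √(2248 - 21*308²) = √(2248 - 21*94864) = √(2248 - 1992144) = √(-1989896) = 2*I*√497474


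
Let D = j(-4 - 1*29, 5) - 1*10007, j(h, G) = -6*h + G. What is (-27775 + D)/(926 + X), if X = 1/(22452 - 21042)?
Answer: -52986390/1305661 ≈ -40.582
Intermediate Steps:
j(h, G) = G - 6*h
X = 1/1410 ≈ 0.00070922
D = -9804 (D = (5 - 6*(-4 - 1*29)) - 1*10007 = (5 - 6*(-4 - 29)) - 10007 = (5 - 6*(-33)) - 10007 = (5 + 198) - 10007 = 203 - 10007 = -9804)
(-27775 + D)/(926 + X) = (-27775 - 9804)/(926 + 1/1410) = -37579/1305661/1410 = -37579*1410/1305661 = -52986390/1305661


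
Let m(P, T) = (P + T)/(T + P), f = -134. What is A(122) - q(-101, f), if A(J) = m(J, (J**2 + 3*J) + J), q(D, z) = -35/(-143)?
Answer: 108/143 ≈ 0.75525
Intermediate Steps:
m(P, T) = 1 (m(P, T) = (P + T)/(P + T) = 1)
q(D, z) = 35/143 (q(D, z) = -35*(-1/143) = 35/143)
A(J) = 1
A(122) - q(-101, f) = 1 - 1*35/143 = 1 - 35/143 = 108/143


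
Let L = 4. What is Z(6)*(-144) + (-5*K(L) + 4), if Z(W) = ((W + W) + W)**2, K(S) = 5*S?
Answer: -46752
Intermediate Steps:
Z(W) = 9*W**2 (Z(W) = (2*W + W)**2 = (3*W)**2 = 9*W**2)
Z(6)*(-144) + (-5*K(L) + 4) = (9*6**2)*(-144) + (-25*4 + 4) = (9*36)*(-144) + (-5*20 + 4) = 324*(-144) + (-100 + 4) = -46656 - 96 = -46752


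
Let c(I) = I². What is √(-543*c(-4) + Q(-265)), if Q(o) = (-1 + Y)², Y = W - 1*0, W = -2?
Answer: I*√8679 ≈ 93.161*I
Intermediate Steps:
Y = -2 (Y = -2 - 1*0 = -2 + 0 = -2)
Q(o) = 9 (Q(o) = (-1 - 2)² = (-3)² = 9)
√(-543*c(-4) + Q(-265)) = √(-543*(-4)² + 9) = √(-543*16 + 9) = √(-8688 + 9) = √(-8679) = I*√8679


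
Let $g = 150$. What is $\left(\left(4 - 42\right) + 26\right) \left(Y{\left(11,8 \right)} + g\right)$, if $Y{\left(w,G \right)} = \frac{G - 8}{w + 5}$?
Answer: $-1800$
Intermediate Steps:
$Y{\left(w,G \right)} = \frac{-8 + G}{5 + w}$
$\left(\left(4 - 42\right) + 26\right) \left(Y{\left(11,8 \right)} + g\right) = \left(\left(4 - 42\right) + 26\right) \left(\frac{-8 + 8}{5 + 11} + 150\right) = \left(-38 + 26\right) \left(\frac{1}{16} \cdot 0 + 150\right) = - 12 \left(\frac{1}{16} \cdot 0 + 150\right) = - 12 \left(0 + 150\right) = \left(-12\right) 150 = -1800$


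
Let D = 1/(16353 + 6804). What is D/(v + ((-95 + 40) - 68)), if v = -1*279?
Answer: -1/9309114 ≈ -1.0742e-7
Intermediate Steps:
v = -279
D = 1/23157 ≈ 4.3184e-5
D/(v + ((-95 + 40) - 68)) = 1/(23157*(-279 + ((-95 + 40) - 68))) = 1/(23157*(-279 + (-55 - 68))) = 1/(23157*(-279 - 123)) = (1/23157)/(-402) = (1/23157)*(-1/402) = -1/9309114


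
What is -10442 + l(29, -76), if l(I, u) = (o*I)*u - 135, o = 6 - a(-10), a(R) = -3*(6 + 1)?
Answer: -70085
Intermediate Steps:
a(R) = -21 (a(R) = -3*7 = -21)
o = 27 (o = 6 - 1*(-21) = 6 + 21 = 27)
l(I, u) = -135 + 27*I*u (l(I, u) = (27*I)*u - 135 = 27*I*u - 135 = -135 + 27*I*u)
-10442 + l(29, -76) = -10442 + (-135 + 27*29*(-76)) = -10442 + (-135 - 59508) = -10442 - 59643 = -70085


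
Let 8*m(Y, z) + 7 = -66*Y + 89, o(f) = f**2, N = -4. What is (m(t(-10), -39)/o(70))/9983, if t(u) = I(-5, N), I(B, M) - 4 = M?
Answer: 41/195666800 ≈ 2.0954e-7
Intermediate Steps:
I(B, M) = 4 + M
t(u) = 0 (t(u) = 4 - 4 = 0)
m(Y, z) = 41/4 - 33*Y/4 (m(Y, z) = -7/8 + (-66*Y + 89)/8 = -7/8 + (89 - 66*Y)/8 = -7/8 + (89/8 - 33*Y/4) = 41/4 - 33*Y/4)
(m(t(-10), -39)/o(70))/9983 = ((41/4 - 33/4*0)/(70**2))/9983 = ((41/4 + 0)/4900)*(1/9983) = ((41/4)*(1/4900))*(1/9983) = (41/19600)*(1/9983) = 41/195666800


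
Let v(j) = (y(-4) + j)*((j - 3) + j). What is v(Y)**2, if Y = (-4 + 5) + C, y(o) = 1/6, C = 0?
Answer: 49/36 ≈ 1.3611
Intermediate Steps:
y(o) = 1/6
Y = 1 (Y = (-4 + 5) + 0 = 1 + 0 = 1)
v(j) = (-3 + 2*j)*(1/6 + j) (v(j) = (1/6 + j)*((j - 3) + j) = (1/6 + j)*((-3 + j) + j) = (1/6 + j)*(-3 + 2*j) = (-3 + 2*j)*(1/6 + j))
v(Y)**2 = (-1/2 + 2*1**2 - 8/3*1)**2 = (-1/2 + 2*1 - 8/3)**2 = (-1/2 + 2 - 8/3)**2 = (-7/6)**2 = 49/36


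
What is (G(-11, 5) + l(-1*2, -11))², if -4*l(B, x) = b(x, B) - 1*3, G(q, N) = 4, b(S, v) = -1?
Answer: 25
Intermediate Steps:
l(B, x) = 1 (l(B, x) = -(-1 - 1*3)/4 = -(-1 - 3)/4 = -¼*(-4) = 1)
(G(-11, 5) + l(-1*2, -11))² = (4 + 1)² = 5² = 25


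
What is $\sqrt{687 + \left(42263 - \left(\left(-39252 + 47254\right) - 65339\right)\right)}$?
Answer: $3 \sqrt{11143} \approx 316.68$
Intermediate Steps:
$\sqrt{687 + \left(42263 - \left(\left(-39252 + 47254\right) - 65339\right)\right)} = \sqrt{687 + \left(42263 - \left(8002 - 65339\right)\right)} = \sqrt{687 + \left(42263 - -57337\right)} = \sqrt{687 + \left(42263 + 57337\right)} = \sqrt{687 + 99600} = \sqrt{100287} = 3 \sqrt{11143}$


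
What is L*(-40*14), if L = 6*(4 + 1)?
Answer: -16800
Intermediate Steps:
L = 30 (L = 6*5 = 30)
L*(-40*14) = 30*(-40*14) = 30*(-560) = -16800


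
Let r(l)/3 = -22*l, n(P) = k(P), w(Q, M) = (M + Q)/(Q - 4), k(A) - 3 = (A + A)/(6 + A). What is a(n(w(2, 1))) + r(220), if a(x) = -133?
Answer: -14653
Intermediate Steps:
k(A) = 3 + 2*A/(6 + A) (k(A) = 3 + (A + A)/(6 + A) = 3 + (2*A)/(6 + A) = 3 + 2*A/(6 + A))
w(Q, M) = (M + Q)/(-4 + Q)
n(P) = (18 + 5*P)/(6 + P)
r(l) = -66*l (r(l) = 3*(-22*l) = -66*l)
a(n(w(2, 1))) + r(220) = -133 - 66*220 = -133 - 14520 = -14653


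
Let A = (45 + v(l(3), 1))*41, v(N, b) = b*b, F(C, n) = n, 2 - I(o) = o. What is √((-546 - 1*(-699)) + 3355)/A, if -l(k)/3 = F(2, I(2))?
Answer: √877/943 ≈ 0.031404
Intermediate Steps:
I(o) = 2 - o
l(k) = 0 (l(k) = -3*(2 - 1*2) = -3*(2 - 2) = -3*0 = 0)
v(N, b) = b²
A = 1886 (A = (45 + 1²)*41 = (45 + 1)*41 = 46*41 = 1886)
√((-546 - 1*(-699)) + 3355)/A = √((-546 - 1*(-699)) + 3355)/1886 = √((-546 + 699) + 3355)*(1/1886) = √(153 + 3355)*(1/1886) = √3508*(1/1886) = (2*√877)*(1/1886) = √877/943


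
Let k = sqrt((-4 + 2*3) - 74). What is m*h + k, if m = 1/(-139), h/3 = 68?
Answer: -204/139 + 6*I*sqrt(2) ≈ -1.4676 + 8.4853*I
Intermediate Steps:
h = 204 (h = 3*68 = 204)
m = -1/139 ≈ -0.0071942
k = 6*I*sqrt(2) (k = sqrt((-4 + 6) - 74) = sqrt(2 - 74) = sqrt(-72) = 6*I*sqrt(2) ≈ 8.4853*I)
m*h + k = -1/139*204 + 6*I*sqrt(2) = -204/139 + 6*I*sqrt(2)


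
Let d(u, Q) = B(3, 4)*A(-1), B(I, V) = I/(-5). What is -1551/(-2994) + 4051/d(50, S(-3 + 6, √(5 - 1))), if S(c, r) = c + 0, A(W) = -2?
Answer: 5054398/1497 ≈ 3376.4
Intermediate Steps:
B(I, V) = -I/5 (B(I, V) = I*(-⅕) = -I/5)
S(c, r) = c
d(u, Q) = 6/5 (d(u, Q) = -⅕*3*(-2) = -⅗*(-2) = 6/5)
-1551/(-2994) + 4051/d(50, S(-3 + 6, √(5 - 1))) = -1551/(-2994) + 4051/(6/5) = -1551*(-1/2994) + 4051*(⅚) = 517/998 + 20255/6 = 5054398/1497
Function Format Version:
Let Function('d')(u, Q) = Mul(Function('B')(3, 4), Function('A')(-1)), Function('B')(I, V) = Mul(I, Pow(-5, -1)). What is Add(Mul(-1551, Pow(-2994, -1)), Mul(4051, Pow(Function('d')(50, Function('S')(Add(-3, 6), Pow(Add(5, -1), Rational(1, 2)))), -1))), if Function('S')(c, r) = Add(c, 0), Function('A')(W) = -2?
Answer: Rational(5054398, 1497) ≈ 3376.4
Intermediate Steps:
Function('B')(I, V) = Mul(Rational(-1, 5), I) (Function('B')(I, V) = Mul(I, Rational(-1, 5)) = Mul(Rational(-1, 5), I))
Function('S')(c, r) = c
Function('d')(u, Q) = Rational(6, 5) (Function('d')(u, Q) = Mul(Mul(Rational(-1, 5), 3), -2) = Mul(Rational(-3, 5), -2) = Rational(6, 5))
Add(Mul(-1551, Pow(-2994, -1)), Mul(4051, Pow(Function('d')(50, Function('S')(Add(-3, 6), Pow(Add(5, -1), Rational(1, 2)))), -1))) = Add(Mul(-1551, Pow(-2994, -1)), Mul(4051, Pow(Rational(6, 5), -1))) = Add(Mul(-1551, Rational(-1, 2994)), Mul(4051, Rational(5, 6))) = Add(Rational(517, 998), Rational(20255, 6)) = Rational(5054398, 1497)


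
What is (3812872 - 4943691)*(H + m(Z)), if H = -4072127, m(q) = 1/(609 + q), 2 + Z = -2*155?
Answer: 1367637057727042/297 ≈ 4.6048e+12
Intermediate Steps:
Z = -312 (Z = -2 - 2*155 = -2 - 310 = -312)
(3812872 - 4943691)*(H + m(Z)) = (3812872 - 4943691)*(-4072127 + 1/(609 - 312)) = -1130819*(-4072127 + 1/297) = -1130819*(-1209421718/297) = 1367637057727042/297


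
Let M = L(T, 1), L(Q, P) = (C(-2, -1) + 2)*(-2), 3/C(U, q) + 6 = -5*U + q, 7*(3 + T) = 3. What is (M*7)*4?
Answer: -168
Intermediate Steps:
T = -18/7 (T = -3 + (1/7)*3 = -3 + 3/7 = -18/7 ≈ -2.5714)
C(U, q) = 3/(-6 + q - 5*U) (C(U, q) = 3/(-6 + (-5*U + q)) = 3/(-6 + (q - 5*U)) = 3/(-6 + q - 5*U))
L(Q, P) = -6 (L(Q, P) = (3/(-6 - 1 - 5*(-2)) + 2)*(-2) = (3/(-6 - 1 + 10) + 2)*(-2) = (3/3 + 2)*(-2) = (3*(1/3) + 2)*(-2) = (1 + 2)*(-2) = 3*(-2) = -6)
M = -6
(M*7)*4 = -6*7*4 = -42*4 = -168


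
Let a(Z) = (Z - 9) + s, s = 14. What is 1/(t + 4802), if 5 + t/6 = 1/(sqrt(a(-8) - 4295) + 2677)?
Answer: 814720193/3887846585946 + I*sqrt(4298)/27214926101622 ≈ 0.00020956 + 2.4089e-12*I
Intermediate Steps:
a(Z) = 5 + Z (a(Z) = (Z - 9) + 14 = (-9 + Z) + 14 = 5 + Z)
t = -30 + 6/(2677 + I*sqrt(4298)) (t = -30 + 6/(sqrt((5 - 8) - 4295) + 2677) = -30 + 6/(sqrt(-3 - 4295) + 2677) = -30 + 6/(sqrt(-4298) + 2677) = -30 + 6/(I*sqrt(4298) + 2677) = -30 + 6/(2677 + I*sqrt(4298)) ≈ -29.998 - 5.4856e-5*I)
1/(t + 4802) = 1/((-71700916/2390209 - 2*I*sqrt(4298)/2390209) + 4802) = 1/(11406082702/2390209 - 2*I*sqrt(4298)/2390209)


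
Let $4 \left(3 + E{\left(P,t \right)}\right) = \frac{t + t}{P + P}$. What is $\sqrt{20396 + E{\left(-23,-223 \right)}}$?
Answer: $\frac{\sqrt{43156717}}{46} \approx 142.81$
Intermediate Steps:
$E{\left(P,t \right)} = -3 + \frac{t}{4 P}$ ($E{\left(P,t \right)} = -3 + \frac{\left(t + t\right) \frac{1}{P + P}}{4} = -3 + \frac{2 t \frac{1}{2 P}}{4} = -3 + \frac{t \frac{1}{P}}{4} = -3 + \frac{t}{4 P}$)
$\sqrt{20396 + E{\left(-23,-223 \right)}} = \sqrt{20396 - \left(3 + \frac{223}{4 \left(-23\right)}\right)} = \sqrt{20396 - \left(3 + \frac{223}{4} \left(- \frac{1}{23}\right)\right)} = \sqrt{20396 + \left(-3 + \frac{223}{92}\right)} = \sqrt{20396 - \frac{53}{92}} = \sqrt{\frac{1876379}{92}} = \frac{\sqrt{43156717}}{46}$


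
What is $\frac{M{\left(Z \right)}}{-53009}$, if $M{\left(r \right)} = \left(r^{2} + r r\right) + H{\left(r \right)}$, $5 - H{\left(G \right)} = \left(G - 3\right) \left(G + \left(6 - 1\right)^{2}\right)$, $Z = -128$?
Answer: $- \frac{19280}{53009} \approx -0.36371$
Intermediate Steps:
$H{\left(G \right)} = 5 - \left(-3 + G\right) \left(25 + G\right)$ ($H{\left(G \right)} = 5 - \left(G - 3\right) \left(G + \left(6 - 1\right)^{2}\right) = 5 - \left(-3 + G\right) \left(G + 5^{2}\right) = 5 - \left(-3 + G\right) \left(G + 25\right) = 5 - \left(-3 + G\right) \left(25 + G\right)$)
$M{\left(r \right)} = 80 + r^{2} - 22 r$ ($M{\left(r \right)} = \left(r^{2} + r r\right) - \left(-80 + r^{2} + 22 r\right) = \left(r^{2} + r^{2}\right) - \left(-80 + r^{2} + 22 r\right) = 2 r^{2} - \left(-80 + r^{2} + 22 r\right) = 80 + r^{2} - 22 r$)
$\frac{M{\left(Z \right)}}{-53009} = \frac{80 + \left(-128\right)^{2} - -2816}{-53009} = \left(80 + 16384 + 2816\right) \left(- \frac{1}{53009}\right) = 19280 \left(- \frac{1}{53009}\right) = - \frac{19280}{53009}$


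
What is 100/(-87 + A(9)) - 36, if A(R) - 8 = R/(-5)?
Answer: -3761/101 ≈ -37.238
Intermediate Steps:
A(R) = 8 - R/5 (A(R) = 8 + R/(-5) = 8 + R*(-1/5) = 8 - R/5)
100/(-87 + A(9)) - 36 = 100/(-87 + (8 - 1/5*9)) - 36 = 100/(-87 + (8 - 9/5)) - 36 = 100/(-87 + 31/5) - 36 = 100/(-404/5) - 36 = -5/404*100 - 36 = -125/101 - 36 = -3761/101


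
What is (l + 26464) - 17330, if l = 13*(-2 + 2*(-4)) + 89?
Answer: 9093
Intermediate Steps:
l = -41 (l = 13*(-2 - 8) + 89 = 13*(-10) + 89 = -130 + 89 = -41)
(l + 26464) - 17330 = (-41 + 26464) - 17330 = 26423 - 17330 = 9093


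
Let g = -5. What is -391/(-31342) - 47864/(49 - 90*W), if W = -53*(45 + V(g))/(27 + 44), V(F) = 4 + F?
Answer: -106427474279/6687097778 ≈ -15.915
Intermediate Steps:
W = -2332/71 (W = -53*(45 + (4 - 5))/(27 + 44) = -53/(71/(45 - 1)) = -53/(71/44) = -53/(71*(1/44)) = -53/71/44 = -53*44/71 = -2332/71 ≈ -32.845)
-391/(-31342) - 47864/(49 - 90*W) = -391/(-31342) - 47864/(49 - 90*(-2332/71)) = -391*(-1/31342) - 47864/(49 + 209880/71) = 391/31342 - 47864/213359/71 = 391/31342 - 47864*71/213359 = 391/31342 - 3398344/213359 = -106427474279/6687097778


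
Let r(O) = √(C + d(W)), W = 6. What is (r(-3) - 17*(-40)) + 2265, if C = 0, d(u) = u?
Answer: 2945 + √6 ≈ 2947.4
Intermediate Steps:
r(O) = √6 (r(O) = √(0 + 6) = √6)
(r(-3) - 17*(-40)) + 2265 = (√6 - 17*(-40)) + 2265 = (√6 + 680) + 2265 = (680 + √6) + 2265 = 2945 + √6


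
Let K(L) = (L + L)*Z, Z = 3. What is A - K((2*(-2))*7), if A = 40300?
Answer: 40468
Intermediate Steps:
K(L) = 6*L (K(L) = (L + L)*3 = (2*L)*3 = 6*L)
A - K((2*(-2))*7) = 40300 - 6*(2*(-2))*7 = 40300 - 6*(-4*7) = 40300 - 6*(-28) = 40300 - 1*(-168) = 40300 + 168 = 40468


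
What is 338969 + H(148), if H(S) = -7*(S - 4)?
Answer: 337961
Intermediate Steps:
H(S) = 28 - 7*S (H(S) = -7*(-4 + S) = 28 - 7*S)
338969 + H(148) = 338969 + (28 - 7*148) = 338969 + (28 - 1036) = 338969 - 1008 = 337961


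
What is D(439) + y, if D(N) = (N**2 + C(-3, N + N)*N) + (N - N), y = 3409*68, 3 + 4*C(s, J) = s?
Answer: 847749/2 ≈ 4.2387e+5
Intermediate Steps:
C(s, J) = -3/4 + s/4
y = 231812
D(N) = N**2 - 3*N/2 (D(N) = (N**2 + (-3/4 + (1/4)*(-3))*N) + (N - N) = (N**2 + (-3/4 - 3/4)*N) + 0 = (N**2 - 3*N/2) + 0 = N**2 - 3*N/2)
D(439) + y = (1/2)*439*(-3 + 2*439) + 231812 = (1/2)*439*(-3 + 878) + 231812 = (1/2)*439*875 + 231812 = 384125/2 + 231812 = 847749/2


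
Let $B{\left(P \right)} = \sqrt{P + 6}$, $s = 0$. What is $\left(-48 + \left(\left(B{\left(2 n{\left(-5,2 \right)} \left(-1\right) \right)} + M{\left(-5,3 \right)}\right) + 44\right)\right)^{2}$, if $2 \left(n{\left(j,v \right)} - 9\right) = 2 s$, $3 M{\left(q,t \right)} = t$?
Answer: $\left(3 - 2 i \sqrt{3}\right)^{2} \approx -3.0 - 20.785 i$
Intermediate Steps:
$M{\left(q,t \right)} = \frac{t}{3}$
$n{\left(j,v \right)} = 9$ ($n{\left(j,v \right)} = 9 + \frac{2 \cdot 0}{2} = 9 + \frac{1}{2} \cdot 0 = 9 + 0 = 9$)
$B{\left(P \right)} = \sqrt{6 + P}$
$\left(-48 + \left(\left(B{\left(2 n{\left(-5,2 \right)} \left(-1\right) \right)} + M{\left(-5,3 \right)}\right) + 44\right)\right)^{2} = \left(-48 + \left(\left(\sqrt{6 + 2 \cdot 9 \left(-1\right)} + \frac{1}{3} \cdot 3\right) + 44\right)\right)^{2} = \left(-48 + \left(\left(\sqrt{6 + 18 \left(-1\right)} + 1\right) + 44\right)\right)^{2} = \left(-48 + \left(\left(\sqrt{6 - 18} + 1\right) + 44\right)\right)^{2} = \left(-48 + \left(\left(\sqrt{-12} + 1\right) + 44\right)\right)^{2} = \left(-48 + \left(\left(2 i \sqrt{3} + 1\right) + 44\right)\right)^{2} = \left(-48 + \left(\left(1 + 2 i \sqrt{3}\right) + 44\right)\right)^{2} = \left(-48 + \left(45 + 2 i \sqrt{3}\right)\right)^{2} = \left(-3 + 2 i \sqrt{3}\right)^{2}$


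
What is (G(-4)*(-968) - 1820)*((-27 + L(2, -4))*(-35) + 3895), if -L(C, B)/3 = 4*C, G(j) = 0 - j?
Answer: -32330560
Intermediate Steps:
G(j) = -j
L(C, B) = -12*C
(G(-4)*(-968) - 1820)*((-27 + L(2, -4))*(-35) + 3895) = (-1*(-4)*(-968) - 1820)*((-27 - 12*2)*(-35) + 3895) = (4*(-968) - 1820)*((-27 - 24)*(-35) + 3895) = (-3872 - 1820)*(-51*(-35) + 3895) = -5692*(1785 + 3895) = -5692*5680 = -32330560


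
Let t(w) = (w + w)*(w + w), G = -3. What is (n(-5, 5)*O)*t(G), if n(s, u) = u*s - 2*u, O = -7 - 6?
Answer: 16380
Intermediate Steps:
O = -13
n(s, u) = -2*u + s*u (n(s, u) = s*u - 2*u = -2*u + s*u)
t(w) = 4*w² (t(w) = (2*w)*(2*w) = 4*w²)
(n(-5, 5)*O)*t(G) = ((5*(-2 - 5))*(-13))*(4*(-3)²) = ((5*(-7))*(-13))*(4*9) = -35*(-13)*36 = 455*36 = 16380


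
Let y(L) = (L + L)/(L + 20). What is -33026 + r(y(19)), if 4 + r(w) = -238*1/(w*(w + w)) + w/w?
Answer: -47874875/1444 ≈ -33154.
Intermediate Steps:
y(L) = 2*L/(20 + L) (y(L) = (2*L)/(20 + L) = 2*L/(20 + L))
r(w) = -3 - 119/w² (r(w) = -4 + (-238*1/(w*(w + w)) + w/w) = -4 + (-238*1/(2*w²) + 1) = -4 + (-119/w² + 1) = -4 + (1 - 119/w²) = -3 - 119/w²)
-33026 + r(y(19)) = -33026 + (-3 - 119*(20 + 19)²/1444) = -33026 + (-3 - 119/(2*19/39)²) = -33026 + (-3 - 119/(2*19*(1/39))²) = -33026 + (-3 - 119/(38/39)²) = -33026 + (-3 - 119*1521/1444) = -33026 + (-3 - 180999/1444) = -33026 - 185331/1444 = -47874875/1444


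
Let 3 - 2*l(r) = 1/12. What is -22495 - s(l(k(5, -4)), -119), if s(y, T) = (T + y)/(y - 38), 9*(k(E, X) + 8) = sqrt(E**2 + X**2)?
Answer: -19730936/877 ≈ -22498.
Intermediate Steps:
k(E, X) = -8 + sqrt(E**2 + X**2)/9
l(r) = 35/24 (l(r) = 3/2 - 1/2/12 = 3/2 - 1/2*1/12 = 3/2 - 1/24 = 35/24)
s(y, T) = (T + y)/(-38 + y)
-22495 - s(l(k(5, -4)), -119) = -22495 - (-119 + 35/24)/(-38 + 35/24) = -22495 - (-2821)/((-877/24)*24) = -22495 - (-24)*(-2821)/(877*24) = -22495 - 1*2821/877 = -22495 - 2821/877 = -19730936/877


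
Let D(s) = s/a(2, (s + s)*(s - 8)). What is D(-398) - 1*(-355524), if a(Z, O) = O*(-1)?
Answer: 288685489/812 ≈ 3.5552e+5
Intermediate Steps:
a(Z, O) = -O
D(s) = -1/(2*(-8 + s)) (D(s) = s/((-(s + s)*(s - 8))) = s/((-2*s*(-8 + s))) = s*(-1/(2*s*(-8 + s))) = -1/(2*(-8 + s)))
D(-398) - 1*(-355524) = -1/(-16 + 2*(-398)) - 1*(-355524) = -1/(-16 - 796) + 355524 = -1/(-812) + 355524 = -1*(-1/812) + 355524 = 1/812 + 355524 = 288685489/812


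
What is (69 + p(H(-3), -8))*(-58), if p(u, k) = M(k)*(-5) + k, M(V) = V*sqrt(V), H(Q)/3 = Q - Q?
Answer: -3538 - 4640*I*sqrt(2) ≈ -3538.0 - 6562.0*I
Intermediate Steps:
H(Q) = 0 (H(Q) = 3*(Q - Q) = 3*0 = 0)
M(V) = V**(3/2)
p(u, k) = k - 5*k**(3/2) (p(u, k) = k**(3/2)*(-5) + k = -5*k**(3/2) + k = k - 5*k**(3/2))
(69 + p(H(-3), -8))*(-58) = (69 + (-8 - (-80)*I*sqrt(2)))*(-58) = (69 + (-8 + 80*I*sqrt(2)))*(-58) = (61 + 80*I*sqrt(2))*(-58) = -3538 - 4640*I*sqrt(2)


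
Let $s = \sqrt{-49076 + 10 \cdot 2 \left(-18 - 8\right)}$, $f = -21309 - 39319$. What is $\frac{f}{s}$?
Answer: $\frac{30314 i \sqrt{12399}}{12399} \approx 272.24 i$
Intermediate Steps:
$f = -60628$ ($f = -21309 - 39319 = -60628$)
$s = 2 i \sqrt{12399}$ ($s = \sqrt{-49076 + 10 \cdot 2 \left(-26\right)} = \sqrt{-49076 + 10 \left(-52\right)} = \sqrt{-49076 - 520} = \sqrt{-49596} = 2 i \sqrt{12399} \approx 222.7 i$)
$\frac{f}{s} = - \frac{60628}{2 i \sqrt{12399}} = - 60628 \left(- \frac{i \sqrt{12399}}{24798}\right) = \frac{30314 i \sqrt{12399}}{12399}$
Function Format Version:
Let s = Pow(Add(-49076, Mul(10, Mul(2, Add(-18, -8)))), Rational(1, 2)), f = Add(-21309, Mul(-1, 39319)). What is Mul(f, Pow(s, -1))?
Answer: Mul(Rational(30314, 12399), I, Pow(12399, Rational(1, 2))) ≈ Mul(272.24, I)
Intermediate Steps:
f = -60628 (f = Add(-21309, -39319) = -60628)
s = Mul(2, I, Pow(12399, Rational(1, 2))) (s = Pow(Add(-49076, Mul(10, Mul(2, -26))), Rational(1, 2)) = Pow(Add(-49076, Mul(10, -52)), Rational(1, 2)) = Pow(Add(-49076, -520), Rational(1, 2)) = Pow(-49596, Rational(1, 2)) = Mul(2, I, Pow(12399, Rational(1, 2))) ≈ Mul(222.70, I))
Mul(f, Pow(s, -1)) = Mul(-60628, Pow(Mul(2, I, Pow(12399, Rational(1, 2))), -1)) = Mul(-60628, Mul(Rational(-1, 24798), I, Pow(12399, Rational(1, 2)))) = Mul(Rational(30314, 12399), I, Pow(12399, Rational(1, 2)))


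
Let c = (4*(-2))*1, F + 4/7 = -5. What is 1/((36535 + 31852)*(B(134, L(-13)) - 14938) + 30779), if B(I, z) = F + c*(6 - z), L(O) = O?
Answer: -7/7226170450 ≈ -9.6870e-10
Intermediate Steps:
F = -39/7 (F = -4/7 - 5 = -39/7 ≈ -5.5714)
c = -8 (c = -8*1 = -8)
B(I, z) = -375/7 + 8*z (B(I, z) = -39/7 - 8*(6 - z) = -39/7 + (-48 + 8*z) = -375/7 + 8*z)
1/((36535 + 31852)*(B(134, L(-13)) - 14938) + 30779) = 1/((36535 + 31852)*((-375/7 + 8*(-13)) - 14938) + 30779) = 1/(68387*((-375/7 - 104) - 14938) + 30779) = 1/(68387*(-1103/7 - 14938) + 30779) = 1/(68387*(-105669/7) + 30779) = 1/(-7226385903/7 + 30779) = 1/(-7226170450/7) = -7/7226170450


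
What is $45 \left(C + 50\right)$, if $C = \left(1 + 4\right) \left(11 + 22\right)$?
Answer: $9675$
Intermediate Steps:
$C = 165$ ($C = 5 \cdot 33 = 165$)
$45 \left(C + 50\right) = 45 \left(165 + 50\right) = 45 \cdot 215 = 9675$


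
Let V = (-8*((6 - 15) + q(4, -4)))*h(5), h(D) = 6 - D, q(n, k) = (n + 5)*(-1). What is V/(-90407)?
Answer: -144/90407 ≈ -0.0015928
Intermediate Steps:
q(n, k) = -5 - n (q(n, k) = (5 + n)*(-1) = -5 - n)
V = 144 (V = (-8*((6 - 15) + (-5 - 1*4)))*(6 - 1*5) = (-8*(-9 + (-5 - 4)))*(6 - 5) = -8*(-9 - 9)*1 = -8*(-18)*1 = 144*1 = 144)
V/(-90407) = 144/(-90407) = 144*(-1/90407) = -144/90407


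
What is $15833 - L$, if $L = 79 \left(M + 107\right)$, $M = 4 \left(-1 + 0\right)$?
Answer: $7696$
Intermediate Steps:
$M = -4$ ($M = 4 \left(-1\right) = -4$)
$L = 8137$ ($L = 79 \left(-4 + 107\right) = 79 \cdot 103 = 8137$)
$15833 - L = 15833 - 8137 = 7696$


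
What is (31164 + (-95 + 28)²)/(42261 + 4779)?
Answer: 35653/47040 ≈ 0.75793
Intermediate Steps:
(31164 + (-95 + 28)²)/(42261 + 4779) = (31164 + (-67)²)/47040 = (31164 + 4489)*(1/47040) = 35653*(1/47040) = 35653/47040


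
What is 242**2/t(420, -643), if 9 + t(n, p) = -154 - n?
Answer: -5324/53 ≈ -100.45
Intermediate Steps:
t(n, p) = -163 - n (t(n, p) = -9 + (-154 - n) = -163 - n)
242**2/t(420, -643) = 242**2/(-163 - 1*420) = 58564/(-163 - 420) = 58564/(-583) = 58564*(-1/583) = -5324/53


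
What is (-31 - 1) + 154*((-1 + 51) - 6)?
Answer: 6744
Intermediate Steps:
(-31 - 1) + 154*((-1 + 51) - 6) = -32 + 154*(50 - 6) = -32 + 154*44 = -32 + 6776 = 6744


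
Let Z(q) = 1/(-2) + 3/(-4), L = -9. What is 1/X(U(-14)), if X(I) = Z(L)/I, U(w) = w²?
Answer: -784/5 ≈ -156.80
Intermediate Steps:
Z(q) = -5/4 (Z(q) = 1*(-½) + 3*(-¼) = -½ - ¾ = -5/4)
X(I) = -5/(4*I)
1/X(U(-14)) = 1/(-5/(4*((-14)²))) = 1/(-5/4/196) = 1/(-5/4*1/196) = 1/(-5/784) = -784/5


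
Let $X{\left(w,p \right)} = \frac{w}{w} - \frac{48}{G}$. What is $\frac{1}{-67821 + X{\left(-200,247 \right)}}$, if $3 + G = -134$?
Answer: $- \frac{137}{9291292} \approx -1.4745 \cdot 10^{-5}$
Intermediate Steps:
$G = -137$ ($G = -3 - 134 = -137$)
$X{\left(w,p \right)} = \frac{185}{137}$ ($X{\left(w,p \right)} = \frac{w}{w} - \frac{48}{-137} = 1 - - \frac{48}{137} = 1 + \frac{48}{137} = \frac{185}{137}$)
$\frac{1}{-67821 + X{\left(-200,247 \right)}} = \frac{1}{-67821 + \frac{185}{137}} = \frac{1}{- \frac{9291292}{137}} = - \frac{137}{9291292}$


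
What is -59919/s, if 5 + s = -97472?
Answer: 59919/97477 ≈ 0.61470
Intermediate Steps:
s = -97477 (s = -5 - 97472 = -97477)
-59919/s = -59919/(-97477) = -59919*(-1/97477) = 59919/97477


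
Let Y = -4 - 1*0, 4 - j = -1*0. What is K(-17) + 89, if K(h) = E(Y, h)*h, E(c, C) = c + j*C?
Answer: 1313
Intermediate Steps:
j = 4 (j = 4 - (-1)*0 = 4 - 1*0 = 4 + 0 = 4)
Y = -4 (Y = -4 + 0 = -4)
E(c, C) = c + 4*C
K(h) = h*(-4 + 4*h) (K(h) = (-4 + 4*h)*h = h*(-4 + 4*h))
K(-17) + 89 = 4*(-17)*(-1 - 17) + 89 = 4*(-17)*(-18) + 89 = 1224 + 89 = 1313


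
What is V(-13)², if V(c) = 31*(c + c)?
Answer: 649636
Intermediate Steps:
V(c) = 62*c (V(c) = 31*(2*c) = 62*c)
V(-13)² = (62*(-13))² = (-806)² = 649636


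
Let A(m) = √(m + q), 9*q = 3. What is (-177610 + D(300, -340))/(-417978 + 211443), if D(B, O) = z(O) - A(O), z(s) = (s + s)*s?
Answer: -10718/41307 + I*√3057/619605 ≈ -0.25947 + 8.9235e-5*I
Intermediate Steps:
q = ⅓ (q = (⅑)*3 = ⅓ ≈ 0.33333)
A(m) = √(⅓ + m) (A(m) = √(m + ⅓) = √(⅓ + m))
z(s) = 2*s² (z(s) = (2*s)*s = 2*s²)
D(B, O) = 2*O² - √(3 + 9*O)/3
(-177610 + D(300, -340))/(-417978 + 211443) = (-177610 + (2*(-340)² - √(3 + 9*(-340))/3))/(-417978 + 211443) = (-177610 + (2*115600 - √(3 - 3060)/3))/(-206535) = (-177610 + (231200 - I*√3057/3))*(-1/206535) = (53590 - I*√3057/3)*(-1/206535) = -10718/41307 + I*√3057/619605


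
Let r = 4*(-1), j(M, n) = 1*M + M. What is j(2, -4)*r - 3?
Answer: -19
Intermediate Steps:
j(M, n) = 2*M (j(M, n) = M + M = 2*M)
r = -4
j(2, -4)*r - 3 = (2*2)*(-4) - 3 = 4*(-4) - 3 = -16 - 3 = -19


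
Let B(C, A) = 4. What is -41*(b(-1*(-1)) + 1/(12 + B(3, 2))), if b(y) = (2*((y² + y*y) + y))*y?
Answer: -3977/16 ≈ -248.56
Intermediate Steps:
b(y) = y*(2*y + 4*y²) (b(y) = (2*((y² + y²) + y))*y = (2*(2*y² + y))*y = (2*(y + 2*y²))*y = (2*y + 4*y²)*y = y*(2*y + 4*y²))
-41*(b(-1*(-1)) + 1/(12 + B(3, 2))) = -41*((-1*(-1))²*(2 + 4*(-1*(-1))) + 1/(12 + 4)) = -41*(1²*(2 + 4*1) + 1/16) = -41*(1*(2 + 4) + 1/16) = -41*(1*6 + 1/16) = -41*(6 + 1/16) = -41*97/16 = -3977/16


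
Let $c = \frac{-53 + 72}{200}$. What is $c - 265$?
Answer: $- \frac{52981}{200} \approx -264.9$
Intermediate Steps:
$c = \frac{19}{200}$ ($c = 19 \cdot \frac{1}{200} = \frac{19}{200} \approx 0.095$)
$c - 265 = \frac{19}{200} - 265 = - \frac{52981}{200}$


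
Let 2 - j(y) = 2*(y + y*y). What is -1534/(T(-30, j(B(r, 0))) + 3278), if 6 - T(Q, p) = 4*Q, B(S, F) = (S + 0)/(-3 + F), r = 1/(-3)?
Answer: -767/1702 ≈ -0.45065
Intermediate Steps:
r = -1/3 ≈ -0.33333
B(S, F) = S/(-3 + F)
j(y) = 2 - 2*y - 2*y**2 (j(y) = 2 - 2*(y + y*y) = 2 - 2*(y + y**2) = 2 - (2*y + 2*y**2) = 2 + (-2*y - 2*y**2) = 2 - 2*y - 2*y**2)
T(Q, p) = 6 - 4*Q
-1534/(T(-30, j(B(r, 0))) + 3278) = -1534/((6 - 4*(-30)) + 3278) = -1534/((6 + 120) + 3278) = -1534/(126 + 3278) = -1534/3404 = -1534*1/3404 = -767/1702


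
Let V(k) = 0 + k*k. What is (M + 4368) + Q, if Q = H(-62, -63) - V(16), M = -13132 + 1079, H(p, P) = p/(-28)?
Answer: -111143/14 ≈ -7938.8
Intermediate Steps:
H(p, P) = -p/28 (H(p, P) = p*(-1/28) = -p/28)
V(k) = k² (V(k) = 0 + k² = k²)
M = -12053
Q = -3553/14 (Q = -1/28*(-62) - 1*16² = 31/14 - 1*256 = 31/14 - 256 = -3553/14 ≈ -253.79)
(M + 4368) + Q = (-12053 + 4368) - 3553/14 = -7685 - 3553/14 = -111143/14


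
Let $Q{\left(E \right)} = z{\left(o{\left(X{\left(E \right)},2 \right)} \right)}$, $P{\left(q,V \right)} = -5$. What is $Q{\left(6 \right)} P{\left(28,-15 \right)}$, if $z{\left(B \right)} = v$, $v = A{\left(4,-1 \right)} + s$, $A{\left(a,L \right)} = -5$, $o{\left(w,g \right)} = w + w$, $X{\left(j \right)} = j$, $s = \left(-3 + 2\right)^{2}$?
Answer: $20$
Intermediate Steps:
$s = 1$ ($s = \left(-1\right)^{2} = 1$)
$o{\left(w,g \right)} = 2 w$
$v = -4$ ($v = -5 + 1 = -4$)
$z{\left(B \right)} = -4$
$Q{\left(E \right)} = -4$
$Q{\left(6 \right)} P{\left(28,-15 \right)} = \left(-4\right) \left(-5\right) = 20$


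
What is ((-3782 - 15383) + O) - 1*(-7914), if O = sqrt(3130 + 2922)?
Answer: -11251 + 2*sqrt(1513) ≈ -11173.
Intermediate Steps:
O = 2*sqrt(1513) (O = sqrt(6052) = 2*sqrt(1513) ≈ 77.795)
((-3782 - 15383) + O) - 1*(-7914) = ((-3782 - 15383) + 2*sqrt(1513)) - 1*(-7914) = (-19165 + 2*sqrt(1513)) + 7914 = -11251 + 2*sqrt(1513)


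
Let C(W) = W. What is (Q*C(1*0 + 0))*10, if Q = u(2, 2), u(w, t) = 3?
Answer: 0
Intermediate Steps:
Q = 3
(Q*C(1*0 + 0))*10 = (3*(1*0 + 0))*10 = (3*(0 + 0))*10 = (3*0)*10 = 0*10 = 0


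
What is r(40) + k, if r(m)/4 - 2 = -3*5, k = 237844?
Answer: 237792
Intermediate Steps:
r(m) = -52 (r(m) = 8 + 4*(-3*5) = 8 + 4*(-15) = 8 - 60 = -52)
r(40) + k = -52 + 237844 = 237792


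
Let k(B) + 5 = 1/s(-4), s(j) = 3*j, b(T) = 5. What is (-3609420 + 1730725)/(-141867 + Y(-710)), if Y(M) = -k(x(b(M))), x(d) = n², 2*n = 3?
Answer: 22544340/1702343 ≈ 13.243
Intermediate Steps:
n = 3/2 (n = (½)*3 = 3/2 ≈ 1.5000)
x(d) = 9/4 (x(d) = (3/2)² = 9/4)
k(B) = -61/12 (k(B) = -5 + 1/(3*(-4)) = -5 + 1/(-12) = -5 - 1/12 = -61/12)
Y(M) = 61/12 (Y(M) = -1*(-61/12) = 61/12)
(-3609420 + 1730725)/(-141867 + Y(-710)) = (-3609420 + 1730725)/(-141867 + 61/12) = -1878695/(-1702343/12) = -1878695*(-12/1702343) = 22544340/1702343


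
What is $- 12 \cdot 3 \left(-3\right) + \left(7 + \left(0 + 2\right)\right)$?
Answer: $117$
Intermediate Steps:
$- 12 \cdot 3 \left(-3\right) + \left(7 + \left(0 + 2\right)\right) = \left(-12\right) \left(-9\right) + \left(7 + 2\right) = 108 + 9 = 117$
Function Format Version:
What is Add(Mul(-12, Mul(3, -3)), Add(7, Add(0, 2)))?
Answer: 117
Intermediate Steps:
Add(Mul(-12, Mul(3, -3)), Add(7, Add(0, 2))) = Add(Mul(-12, -9), Add(7, 2)) = Add(108, 9) = 117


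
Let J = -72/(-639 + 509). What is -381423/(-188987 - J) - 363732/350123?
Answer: 4212269366073/4300977805493 ≈ 0.97937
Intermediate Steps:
J = 36/65 (J = -72/(-130) = -1/130*(-72) = 36/65 ≈ 0.55385)
-381423/(-188987 - J) - 363732/350123 = -381423/(-188987 - 1*36/65) - 363732/350123 = -381423/(-188987 - 36/65) - 363732*1/350123 = -381423/(-12284191/65) - 363732/350123 = -381423*(-65/12284191) - 363732/350123 = 24792495/12284191 - 363732/350123 = 4212269366073/4300977805493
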